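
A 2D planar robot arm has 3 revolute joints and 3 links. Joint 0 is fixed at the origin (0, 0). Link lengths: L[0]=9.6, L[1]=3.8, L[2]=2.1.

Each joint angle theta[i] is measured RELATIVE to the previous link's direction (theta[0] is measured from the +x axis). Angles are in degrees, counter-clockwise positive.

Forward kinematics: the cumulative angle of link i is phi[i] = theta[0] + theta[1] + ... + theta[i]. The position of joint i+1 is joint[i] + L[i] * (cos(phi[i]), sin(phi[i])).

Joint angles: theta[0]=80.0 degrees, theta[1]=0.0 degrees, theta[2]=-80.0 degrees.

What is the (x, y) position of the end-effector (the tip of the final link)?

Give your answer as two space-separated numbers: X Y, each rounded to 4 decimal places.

joint[0] = (0.0000, 0.0000)  (base)
link 0: phi[0] = 80 = 80 deg
  cos(80 deg) = 0.1736, sin(80 deg) = 0.9848
  joint[1] = (0.0000, 0.0000) + 9.6 * (0.1736, 0.9848) = (0.0000 + 1.6670, 0.0000 + 9.4542) = (1.6670, 9.4542)
link 1: phi[1] = 80 + 0 = 80 deg
  cos(80 deg) = 0.1736, sin(80 deg) = 0.9848
  joint[2] = (1.6670, 9.4542) + 3.8 * (0.1736, 0.9848) = (1.6670 + 0.6599, 9.4542 + 3.7423) = (2.3269, 13.1964)
link 2: phi[2] = 80 + 0 + -80 = 0 deg
  cos(0 deg) = 1.0000, sin(0 deg) = 0.0000
  joint[3] = (2.3269, 13.1964) + 2.1 * (1.0000, 0.0000) = (2.3269 + 2.1000, 13.1964 + 0.0000) = (4.4269, 13.1964)
End effector: (4.4269, 13.1964)

Answer: 4.4269 13.1964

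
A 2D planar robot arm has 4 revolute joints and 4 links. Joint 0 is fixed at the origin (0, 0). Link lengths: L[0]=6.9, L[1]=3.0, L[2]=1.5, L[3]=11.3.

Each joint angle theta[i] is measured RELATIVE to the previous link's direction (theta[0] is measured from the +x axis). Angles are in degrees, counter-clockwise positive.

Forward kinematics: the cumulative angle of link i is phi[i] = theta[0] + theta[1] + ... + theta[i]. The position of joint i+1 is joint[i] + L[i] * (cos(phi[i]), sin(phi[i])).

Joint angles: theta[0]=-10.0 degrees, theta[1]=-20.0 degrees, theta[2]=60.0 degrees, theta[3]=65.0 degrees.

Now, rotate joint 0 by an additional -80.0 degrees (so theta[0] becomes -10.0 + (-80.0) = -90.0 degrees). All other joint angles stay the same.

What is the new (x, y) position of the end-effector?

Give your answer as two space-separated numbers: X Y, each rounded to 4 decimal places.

Answer: 10.8531 -7.9435

Derivation:
joint[0] = (0.0000, 0.0000)  (base)
link 0: phi[0] = -90 = -90 deg
  cos(-90 deg) = 0.0000, sin(-90 deg) = -1.0000
  joint[1] = (0.0000, 0.0000) + 6.9 * (0.0000, -1.0000) = (0.0000 + 0.0000, 0.0000 + -6.9000) = (0.0000, -6.9000)
link 1: phi[1] = -90 + -20 = -110 deg
  cos(-110 deg) = -0.3420, sin(-110 deg) = -0.9397
  joint[2] = (0.0000, -6.9000) + 3 * (-0.3420, -0.9397) = (0.0000 + -1.0261, -6.9000 + -2.8191) = (-1.0261, -9.7191)
link 2: phi[2] = -90 + -20 + 60 = -50 deg
  cos(-50 deg) = 0.6428, sin(-50 deg) = -0.7660
  joint[3] = (-1.0261, -9.7191) + 1.5 * (0.6428, -0.7660) = (-1.0261 + 0.9642, -9.7191 + -1.1491) = (-0.0619, -10.8681)
link 3: phi[3] = -90 + -20 + 60 + 65 = 15 deg
  cos(15 deg) = 0.9659, sin(15 deg) = 0.2588
  joint[4] = (-0.0619, -10.8681) + 11.3 * (0.9659, 0.2588) = (-0.0619 + 10.9150, -10.8681 + 2.9247) = (10.8531, -7.9435)
End effector: (10.8531, -7.9435)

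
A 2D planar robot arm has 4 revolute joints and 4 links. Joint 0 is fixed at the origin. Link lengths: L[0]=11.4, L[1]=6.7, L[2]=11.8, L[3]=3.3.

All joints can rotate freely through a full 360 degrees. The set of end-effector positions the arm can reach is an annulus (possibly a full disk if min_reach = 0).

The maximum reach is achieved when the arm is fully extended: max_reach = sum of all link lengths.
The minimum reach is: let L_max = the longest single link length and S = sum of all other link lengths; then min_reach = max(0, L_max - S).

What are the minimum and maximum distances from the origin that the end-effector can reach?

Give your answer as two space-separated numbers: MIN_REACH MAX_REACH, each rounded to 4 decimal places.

Answer: 0.0000 33.2000

Derivation:
Link lengths: [11.4, 6.7, 11.8, 3.3]
max_reach = 11.4 + 6.7 + 11.8 + 3.3 = 33.2
L_max = max([11.4, 6.7, 11.8, 3.3]) = 11.8
S (sum of others) = 33.2 - 11.8 = 21.4
min_reach = max(0, 11.8 - 21.4) = max(0, -9.6) = 0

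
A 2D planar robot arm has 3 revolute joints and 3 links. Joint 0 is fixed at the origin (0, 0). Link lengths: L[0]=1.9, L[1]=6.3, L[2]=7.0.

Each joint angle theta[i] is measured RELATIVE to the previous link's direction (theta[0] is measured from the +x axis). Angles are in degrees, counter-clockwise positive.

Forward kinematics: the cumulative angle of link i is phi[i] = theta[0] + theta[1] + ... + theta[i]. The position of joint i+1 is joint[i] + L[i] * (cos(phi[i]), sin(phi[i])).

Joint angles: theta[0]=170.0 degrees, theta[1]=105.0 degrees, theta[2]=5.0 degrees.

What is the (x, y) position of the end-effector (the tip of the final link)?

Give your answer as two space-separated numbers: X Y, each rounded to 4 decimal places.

Answer: -0.1065 -12.8397

Derivation:
joint[0] = (0.0000, 0.0000)  (base)
link 0: phi[0] = 170 = 170 deg
  cos(170 deg) = -0.9848, sin(170 deg) = 0.1736
  joint[1] = (0.0000, 0.0000) + 1.9 * (-0.9848, 0.1736) = (0.0000 + -1.8711, 0.0000 + 0.3299) = (-1.8711, 0.3299)
link 1: phi[1] = 170 + 105 = 275 deg
  cos(275 deg) = 0.0872, sin(275 deg) = -0.9962
  joint[2] = (-1.8711, 0.3299) + 6.3 * (0.0872, -0.9962) = (-1.8711 + 0.5491, 0.3299 + -6.2760) = (-1.3221, -5.9461)
link 2: phi[2] = 170 + 105 + 5 = 280 deg
  cos(280 deg) = 0.1736, sin(280 deg) = -0.9848
  joint[3] = (-1.3221, -5.9461) + 7 * (0.1736, -0.9848) = (-1.3221 + 1.2155, -5.9461 + -6.8937) = (-0.1065, -12.8397)
End effector: (-0.1065, -12.8397)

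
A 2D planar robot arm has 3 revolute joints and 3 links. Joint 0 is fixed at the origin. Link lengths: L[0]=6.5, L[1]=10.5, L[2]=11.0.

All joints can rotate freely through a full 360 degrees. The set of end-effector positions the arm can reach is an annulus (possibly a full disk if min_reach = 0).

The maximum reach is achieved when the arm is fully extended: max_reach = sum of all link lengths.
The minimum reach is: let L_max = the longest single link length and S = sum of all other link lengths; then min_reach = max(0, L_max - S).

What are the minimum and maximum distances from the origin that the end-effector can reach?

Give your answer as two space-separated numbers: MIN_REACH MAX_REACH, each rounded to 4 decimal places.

Answer: 0.0000 28.0000

Derivation:
Link lengths: [6.5, 10.5, 11.0]
max_reach = 6.5 + 10.5 + 11 = 28
L_max = max([6.5, 10.5, 11.0]) = 11
S (sum of others) = 28 - 11 = 17
min_reach = max(0, 11 - 17) = max(0, -6) = 0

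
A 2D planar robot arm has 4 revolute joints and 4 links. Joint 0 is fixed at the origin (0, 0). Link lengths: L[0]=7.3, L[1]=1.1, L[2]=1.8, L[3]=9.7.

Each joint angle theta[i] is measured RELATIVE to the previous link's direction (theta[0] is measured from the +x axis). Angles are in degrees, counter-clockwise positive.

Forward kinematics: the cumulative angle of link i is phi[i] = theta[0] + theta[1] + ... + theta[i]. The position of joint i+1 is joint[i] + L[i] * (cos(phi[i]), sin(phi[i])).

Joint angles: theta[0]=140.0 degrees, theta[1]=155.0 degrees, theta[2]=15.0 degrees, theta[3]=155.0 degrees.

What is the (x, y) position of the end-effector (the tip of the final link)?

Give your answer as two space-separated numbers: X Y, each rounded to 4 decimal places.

joint[0] = (0.0000, 0.0000)  (base)
link 0: phi[0] = 140 = 140 deg
  cos(140 deg) = -0.7660, sin(140 deg) = 0.6428
  joint[1] = (0.0000, 0.0000) + 7.3 * (-0.7660, 0.6428) = (0.0000 + -5.5921, 0.0000 + 4.6923) = (-5.5921, 4.6923)
link 1: phi[1] = 140 + 155 = 295 deg
  cos(295 deg) = 0.4226, sin(295 deg) = -0.9063
  joint[2] = (-5.5921, 4.6923) + 1.1 * (0.4226, -0.9063) = (-5.5921 + 0.4649, 4.6923 + -0.9969) = (-5.1272, 3.6954)
link 2: phi[2] = 140 + 155 + 15 = 310 deg
  cos(310 deg) = 0.6428, sin(310 deg) = -0.7660
  joint[3] = (-5.1272, 3.6954) + 1.8 * (0.6428, -0.7660) = (-5.1272 + 1.1570, 3.6954 + -1.3789) = (-3.9702, 2.3165)
link 3: phi[3] = 140 + 155 + 15 + 155 = 465 deg
  cos(465 deg) = -0.2588, sin(465 deg) = 0.9659
  joint[4] = (-3.9702, 2.3165) + 9.7 * (-0.2588, 0.9659) = (-3.9702 + -2.5105, 2.3165 + 9.3695) = (-6.4808, 11.6860)
End effector: (-6.4808, 11.6860)

Answer: -6.4808 11.6860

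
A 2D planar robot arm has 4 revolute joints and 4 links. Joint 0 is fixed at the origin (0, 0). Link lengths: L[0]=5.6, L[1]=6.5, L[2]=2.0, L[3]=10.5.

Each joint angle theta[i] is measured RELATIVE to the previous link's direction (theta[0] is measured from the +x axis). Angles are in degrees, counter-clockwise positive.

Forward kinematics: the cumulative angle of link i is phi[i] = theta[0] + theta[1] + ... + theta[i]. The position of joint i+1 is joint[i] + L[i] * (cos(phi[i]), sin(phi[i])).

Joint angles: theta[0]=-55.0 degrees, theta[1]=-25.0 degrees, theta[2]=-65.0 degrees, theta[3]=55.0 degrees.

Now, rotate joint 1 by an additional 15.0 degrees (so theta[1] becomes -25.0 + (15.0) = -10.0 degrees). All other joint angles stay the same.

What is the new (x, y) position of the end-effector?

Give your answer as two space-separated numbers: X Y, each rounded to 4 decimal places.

Answer: 7.3911 -22.1526

Derivation:
joint[0] = (0.0000, 0.0000)  (base)
link 0: phi[0] = -55 = -55 deg
  cos(-55 deg) = 0.5736, sin(-55 deg) = -0.8192
  joint[1] = (0.0000, 0.0000) + 5.6 * (0.5736, -0.8192) = (0.0000 + 3.2120, 0.0000 + -4.5873) = (3.2120, -4.5873)
link 1: phi[1] = -55 + -10 = -65 deg
  cos(-65 deg) = 0.4226, sin(-65 deg) = -0.9063
  joint[2] = (3.2120, -4.5873) + 6.5 * (0.4226, -0.9063) = (3.2120 + 2.7470, -4.5873 + -5.8910) = (5.9590, -10.4783)
link 2: phi[2] = -55 + -10 + -65 = -130 deg
  cos(-130 deg) = -0.6428, sin(-130 deg) = -0.7660
  joint[3] = (5.9590, -10.4783) + 2 * (-0.6428, -0.7660) = (5.9590 + -1.2856, -10.4783 + -1.5321) = (4.6735, -12.0103)
link 3: phi[3] = -55 + -10 + -65 + 55 = -75 deg
  cos(-75 deg) = 0.2588, sin(-75 deg) = -0.9659
  joint[4] = (4.6735, -12.0103) + 10.5 * (0.2588, -0.9659) = (4.6735 + 2.7176, -12.0103 + -10.1422) = (7.3911, -22.1526)
End effector: (7.3911, -22.1526)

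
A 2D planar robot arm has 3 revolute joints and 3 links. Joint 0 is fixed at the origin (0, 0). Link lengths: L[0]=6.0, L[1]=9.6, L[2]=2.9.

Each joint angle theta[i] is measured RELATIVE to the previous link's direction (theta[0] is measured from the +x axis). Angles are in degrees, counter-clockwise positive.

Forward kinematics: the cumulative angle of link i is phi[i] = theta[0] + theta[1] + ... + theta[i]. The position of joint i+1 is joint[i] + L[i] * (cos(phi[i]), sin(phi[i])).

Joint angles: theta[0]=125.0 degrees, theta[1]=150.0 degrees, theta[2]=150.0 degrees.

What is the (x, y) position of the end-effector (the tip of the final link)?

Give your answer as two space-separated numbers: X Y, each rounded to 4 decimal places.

Answer: -1.3792 -2.0203

Derivation:
joint[0] = (0.0000, 0.0000)  (base)
link 0: phi[0] = 125 = 125 deg
  cos(125 deg) = -0.5736, sin(125 deg) = 0.8192
  joint[1] = (0.0000, 0.0000) + 6 * (-0.5736, 0.8192) = (0.0000 + -3.4415, 0.0000 + 4.9149) = (-3.4415, 4.9149)
link 1: phi[1] = 125 + 150 = 275 deg
  cos(275 deg) = 0.0872, sin(275 deg) = -0.9962
  joint[2] = (-3.4415, 4.9149) + 9.6 * (0.0872, -0.9962) = (-3.4415 + 0.8367, 4.9149 + -9.5635) = (-2.6048, -4.6486)
link 2: phi[2] = 125 + 150 + 150 = 425 deg
  cos(425 deg) = 0.4226, sin(425 deg) = 0.9063
  joint[3] = (-2.6048, -4.6486) + 2.9 * (0.4226, 0.9063) = (-2.6048 + 1.2256, -4.6486 + 2.6283) = (-1.3792, -2.0203)
End effector: (-1.3792, -2.0203)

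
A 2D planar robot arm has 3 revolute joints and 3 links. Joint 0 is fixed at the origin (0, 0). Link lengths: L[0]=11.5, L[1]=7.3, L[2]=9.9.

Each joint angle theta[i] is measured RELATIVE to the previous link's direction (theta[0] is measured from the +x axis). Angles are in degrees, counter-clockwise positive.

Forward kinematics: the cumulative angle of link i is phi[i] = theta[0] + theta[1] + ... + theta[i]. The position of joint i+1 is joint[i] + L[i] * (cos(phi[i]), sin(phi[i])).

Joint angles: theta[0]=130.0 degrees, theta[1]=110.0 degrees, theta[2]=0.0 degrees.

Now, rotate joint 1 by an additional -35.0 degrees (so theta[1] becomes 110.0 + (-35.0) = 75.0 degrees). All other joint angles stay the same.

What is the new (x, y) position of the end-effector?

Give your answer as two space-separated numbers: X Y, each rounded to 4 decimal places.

joint[0] = (0.0000, 0.0000)  (base)
link 0: phi[0] = 130 = 130 deg
  cos(130 deg) = -0.6428, sin(130 deg) = 0.7660
  joint[1] = (0.0000, 0.0000) + 11.5 * (-0.6428, 0.7660) = (0.0000 + -7.3921, 0.0000 + 8.8095) = (-7.3921, 8.8095)
link 1: phi[1] = 130 + 75 = 205 deg
  cos(205 deg) = -0.9063, sin(205 deg) = -0.4226
  joint[2] = (-7.3921, 8.8095) + 7.3 * (-0.9063, -0.4226) = (-7.3921 + -6.6160, 8.8095 + -3.0851) = (-14.0081, 5.7244)
link 2: phi[2] = 130 + 75 + 0 = 205 deg
  cos(205 deg) = -0.9063, sin(205 deg) = -0.4226
  joint[3] = (-14.0081, 5.7244) + 9.9 * (-0.9063, -0.4226) = (-14.0081 + -8.9724, 5.7244 + -4.1839) = (-22.9806, 1.5405)
End effector: (-22.9806, 1.5405)

Answer: -22.9806 1.5405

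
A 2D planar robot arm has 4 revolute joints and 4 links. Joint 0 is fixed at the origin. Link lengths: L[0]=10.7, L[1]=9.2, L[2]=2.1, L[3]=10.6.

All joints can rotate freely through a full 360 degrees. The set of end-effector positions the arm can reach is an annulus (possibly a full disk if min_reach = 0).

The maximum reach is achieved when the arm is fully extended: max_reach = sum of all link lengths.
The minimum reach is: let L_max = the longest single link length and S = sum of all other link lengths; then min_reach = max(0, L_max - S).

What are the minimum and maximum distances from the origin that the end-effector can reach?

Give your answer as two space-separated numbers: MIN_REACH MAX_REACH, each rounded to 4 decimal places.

Answer: 0.0000 32.6000

Derivation:
Link lengths: [10.7, 9.2, 2.1, 10.6]
max_reach = 10.7 + 9.2 + 2.1 + 10.6 = 32.6
L_max = max([10.7, 9.2, 2.1, 10.6]) = 10.7
S (sum of others) = 32.6 - 10.7 = 21.9
min_reach = max(0, 10.7 - 21.9) = max(0, -11.2) = 0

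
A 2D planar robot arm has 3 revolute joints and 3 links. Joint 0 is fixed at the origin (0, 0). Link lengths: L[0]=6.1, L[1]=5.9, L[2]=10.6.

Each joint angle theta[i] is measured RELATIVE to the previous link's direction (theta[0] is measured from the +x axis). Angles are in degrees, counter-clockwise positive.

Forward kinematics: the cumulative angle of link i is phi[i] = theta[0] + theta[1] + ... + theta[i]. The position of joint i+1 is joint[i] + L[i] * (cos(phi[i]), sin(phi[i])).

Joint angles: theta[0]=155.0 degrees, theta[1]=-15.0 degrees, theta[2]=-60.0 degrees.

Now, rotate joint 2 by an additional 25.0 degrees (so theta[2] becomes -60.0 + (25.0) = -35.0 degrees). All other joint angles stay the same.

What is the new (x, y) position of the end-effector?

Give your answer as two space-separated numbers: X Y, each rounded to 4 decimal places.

joint[0] = (0.0000, 0.0000)  (base)
link 0: phi[0] = 155 = 155 deg
  cos(155 deg) = -0.9063, sin(155 deg) = 0.4226
  joint[1] = (0.0000, 0.0000) + 6.1 * (-0.9063, 0.4226) = (0.0000 + -5.5285, 0.0000 + 2.5780) = (-5.5285, 2.5780)
link 1: phi[1] = 155 + -15 = 140 deg
  cos(140 deg) = -0.7660, sin(140 deg) = 0.6428
  joint[2] = (-5.5285, 2.5780) + 5.9 * (-0.7660, 0.6428) = (-5.5285 + -4.5197, 2.5780 + 3.7924) = (-10.0481, 6.3704)
link 2: phi[2] = 155 + -15 + -35 = 105 deg
  cos(105 deg) = -0.2588, sin(105 deg) = 0.9659
  joint[3] = (-10.0481, 6.3704) + 10.6 * (-0.2588, 0.9659) = (-10.0481 + -2.7435, 6.3704 + 10.2388) = (-12.7916, 16.6092)
End effector: (-12.7916, 16.6092)

Answer: -12.7916 16.6092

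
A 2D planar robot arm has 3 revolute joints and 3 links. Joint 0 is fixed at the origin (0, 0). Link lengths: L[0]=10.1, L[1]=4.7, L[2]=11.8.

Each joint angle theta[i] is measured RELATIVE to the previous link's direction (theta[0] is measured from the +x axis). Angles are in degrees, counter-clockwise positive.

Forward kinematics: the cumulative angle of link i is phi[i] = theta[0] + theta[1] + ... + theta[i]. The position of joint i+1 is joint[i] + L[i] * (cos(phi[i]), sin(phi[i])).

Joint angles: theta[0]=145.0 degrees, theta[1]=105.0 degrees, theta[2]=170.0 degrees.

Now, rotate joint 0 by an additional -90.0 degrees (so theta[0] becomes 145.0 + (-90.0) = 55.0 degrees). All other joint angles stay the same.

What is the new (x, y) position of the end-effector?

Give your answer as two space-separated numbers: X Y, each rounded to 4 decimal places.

joint[0] = (0.0000, 0.0000)  (base)
link 0: phi[0] = 55 = 55 deg
  cos(55 deg) = 0.5736, sin(55 deg) = 0.8192
  joint[1] = (0.0000, 0.0000) + 10.1 * (0.5736, 0.8192) = (0.0000 + 5.7931, 0.0000 + 8.2734) = (5.7931, 8.2734)
link 1: phi[1] = 55 + 105 = 160 deg
  cos(160 deg) = -0.9397, sin(160 deg) = 0.3420
  joint[2] = (5.7931, 8.2734) + 4.7 * (-0.9397, 0.3420) = (5.7931 + -4.4166, 8.2734 + 1.6075) = (1.3766, 9.8809)
link 2: phi[2] = 55 + 105 + 170 = 330 deg
  cos(330 deg) = 0.8660, sin(330 deg) = -0.5000
  joint[3] = (1.3766, 9.8809) + 11.8 * (0.8660, -0.5000) = (1.3766 + 10.2191, 9.8809 + -5.9000) = (11.5957, 3.9809)
End effector: (11.5957, 3.9809)

Answer: 11.5957 3.9809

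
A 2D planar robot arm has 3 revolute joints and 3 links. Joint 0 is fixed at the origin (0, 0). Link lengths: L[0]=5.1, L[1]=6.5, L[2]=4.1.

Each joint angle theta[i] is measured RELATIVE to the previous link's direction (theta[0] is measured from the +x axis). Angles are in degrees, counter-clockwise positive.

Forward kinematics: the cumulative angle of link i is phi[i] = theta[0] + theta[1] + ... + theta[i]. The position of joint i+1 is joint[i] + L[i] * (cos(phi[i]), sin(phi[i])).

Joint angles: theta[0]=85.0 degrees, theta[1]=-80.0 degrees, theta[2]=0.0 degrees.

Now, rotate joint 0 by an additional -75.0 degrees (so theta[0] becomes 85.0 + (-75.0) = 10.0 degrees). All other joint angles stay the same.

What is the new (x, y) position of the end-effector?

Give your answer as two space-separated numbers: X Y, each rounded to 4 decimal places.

joint[0] = (0.0000, 0.0000)  (base)
link 0: phi[0] = 10 = 10 deg
  cos(10 deg) = 0.9848, sin(10 deg) = 0.1736
  joint[1] = (0.0000, 0.0000) + 5.1 * (0.9848, 0.1736) = (0.0000 + 5.0225, 0.0000 + 0.8856) = (5.0225, 0.8856)
link 1: phi[1] = 10 + -80 = -70 deg
  cos(-70 deg) = 0.3420, sin(-70 deg) = -0.9397
  joint[2] = (5.0225, 0.8856) + 6.5 * (0.3420, -0.9397) = (5.0225 + 2.2231, 0.8856 + -6.1080) = (7.2457, -5.2224)
link 2: phi[2] = 10 + -80 + 0 = -70 deg
  cos(-70 deg) = 0.3420, sin(-70 deg) = -0.9397
  joint[3] = (7.2457, -5.2224) + 4.1 * (0.3420, -0.9397) = (7.2457 + 1.4023, -5.2224 + -3.8527) = (8.6479, -9.0751)
End effector: (8.6479, -9.0751)

Answer: 8.6479 -9.0751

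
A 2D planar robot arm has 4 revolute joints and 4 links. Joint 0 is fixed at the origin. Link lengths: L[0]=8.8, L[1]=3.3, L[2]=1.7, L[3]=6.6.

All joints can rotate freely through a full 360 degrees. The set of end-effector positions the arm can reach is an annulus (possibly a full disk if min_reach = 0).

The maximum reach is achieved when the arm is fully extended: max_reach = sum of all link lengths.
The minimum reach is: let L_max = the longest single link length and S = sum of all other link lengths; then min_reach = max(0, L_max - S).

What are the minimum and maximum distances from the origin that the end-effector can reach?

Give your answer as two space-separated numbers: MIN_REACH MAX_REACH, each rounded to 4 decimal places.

Answer: 0.0000 20.4000

Derivation:
Link lengths: [8.8, 3.3, 1.7, 6.6]
max_reach = 8.8 + 3.3 + 1.7 + 6.6 = 20.4
L_max = max([8.8, 3.3, 1.7, 6.6]) = 8.8
S (sum of others) = 20.4 - 8.8 = 11.6
min_reach = max(0, 8.8 - 11.6) = max(0, -2.8) = 0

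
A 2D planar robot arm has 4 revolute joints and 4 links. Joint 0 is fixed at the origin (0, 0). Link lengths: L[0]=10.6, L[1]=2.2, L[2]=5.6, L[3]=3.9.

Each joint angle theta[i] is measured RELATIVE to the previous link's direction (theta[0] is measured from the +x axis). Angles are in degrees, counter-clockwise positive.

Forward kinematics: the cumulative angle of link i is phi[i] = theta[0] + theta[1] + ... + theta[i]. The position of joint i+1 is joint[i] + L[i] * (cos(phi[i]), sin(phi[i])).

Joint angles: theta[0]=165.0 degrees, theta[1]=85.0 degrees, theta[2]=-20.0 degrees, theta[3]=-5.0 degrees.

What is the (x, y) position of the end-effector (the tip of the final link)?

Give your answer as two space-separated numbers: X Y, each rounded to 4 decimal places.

joint[0] = (0.0000, 0.0000)  (base)
link 0: phi[0] = 165 = 165 deg
  cos(165 deg) = -0.9659, sin(165 deg) = 0.2588
  joint[1] = (0.0000, 0.0000) + 10.6 * (-0.9659, 0.2588) = (0.0000 + -10.2388, 0.0000 + 2.7435) = (-10.2388, 2.7435)
link 1: phi[1] = 165 + 85 = 250 deg
  cos(250 deg) = -0.3420, sin(250 deg) = -0.9397
  joint[2] = (-10.2388, 2.7435) + 2.2 * (-0.3420, -0.9397) = (-10.2388 + -0.7524, 2.7435 + -2.0673) = (-10.9913, 0.6762)
link 2: phi[2] = 165 + 85 + -20 = 230 deg
  cos(230 deg) = -0.6428, sin(230 deg) = -0.7660
  joint[3] = (-10.9913, 0.6762) + 5.6 * (-0.6428, -0.7660) = (-10.9913 + -3.5996, 0.6762 + -4.2898) = (-14.5909, -3.6137)
link 3: phi[3] = 165 + 85 + -20 + -5 = 225 deg
  cos(225 deg) = -0.7071, sin(225 deg) = -0.7071
  joint[4] = (-14.5909, -3.6137) + 3.9 * (-0.7071, -0.7071) = (-14.5909 + -2.7577, -3.6137 + -2.7577) = (-17.3486, -6.3714)
End effector: (-17.3486, -6.3714)

Answer: -17.3486 -6.3714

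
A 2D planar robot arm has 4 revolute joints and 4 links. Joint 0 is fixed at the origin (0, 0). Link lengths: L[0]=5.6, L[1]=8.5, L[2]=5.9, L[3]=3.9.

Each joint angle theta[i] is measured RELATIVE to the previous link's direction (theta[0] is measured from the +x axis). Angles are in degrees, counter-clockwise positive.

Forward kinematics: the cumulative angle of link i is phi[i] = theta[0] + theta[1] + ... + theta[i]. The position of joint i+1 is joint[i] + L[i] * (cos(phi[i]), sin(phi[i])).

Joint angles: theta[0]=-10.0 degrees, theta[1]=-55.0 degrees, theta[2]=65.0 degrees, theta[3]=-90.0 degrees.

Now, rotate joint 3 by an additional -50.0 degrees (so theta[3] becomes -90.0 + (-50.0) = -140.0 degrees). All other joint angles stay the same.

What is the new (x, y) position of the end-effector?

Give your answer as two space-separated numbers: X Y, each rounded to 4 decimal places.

joint[0] = (0.0000, 0.0000)  (base)
link 0: phi[0] = -10 = -10 deg
  cos(-10 deg) = 0.9848, sin(-10 deg) = -0.1736
  joint[1] = (0.0000, 0.0000) + 5.6 * (0.9848, -0.1736) = (0.0000 + 5.5149, 0.0000 + -0.9724) = (5.5149, -0.9724)
link 1: phi[1] = -10 + -55 = -65 deg
  cos(-65 deg) = 0.4226, sin(-65 deg) = -0.9063
  joint[2] = (5.5149, -0.9724) + 8.5 * (0.4226, -0.9063) = (5.5149 + 3.5923, -0.9724 + -7.7036) = (9.1072, -8.6760)
link 2: phi[2] = -10 + -55 + 65 = 0 deg
  cos(0 deg) = 1.0000, sin(0 deg) = 0.0000
  joint[3] = (9.1072, -8.6760) + 5.9 * (1.0000, 0.0000) = (9.1072 + 5.9000, -8.6760 + 0.0000) = (15.0072, -8.6760)
link 3: phi[3] = -10 + -55 + 65 + -140 = -140 deg
  cos(-140 deg) = -0.7660, sin(-140 deg) = -0.6428
  joint[4] = (15.0072, -8.6760) + 3.9 * (-0.7660, -0.6428) = (15.0072 + -2.9876, -8.6760 + -2.5069) = (12.0196, -11.1829)
End effector: (12.0196, -11.1829)

Answer: 12.0196 -11.1829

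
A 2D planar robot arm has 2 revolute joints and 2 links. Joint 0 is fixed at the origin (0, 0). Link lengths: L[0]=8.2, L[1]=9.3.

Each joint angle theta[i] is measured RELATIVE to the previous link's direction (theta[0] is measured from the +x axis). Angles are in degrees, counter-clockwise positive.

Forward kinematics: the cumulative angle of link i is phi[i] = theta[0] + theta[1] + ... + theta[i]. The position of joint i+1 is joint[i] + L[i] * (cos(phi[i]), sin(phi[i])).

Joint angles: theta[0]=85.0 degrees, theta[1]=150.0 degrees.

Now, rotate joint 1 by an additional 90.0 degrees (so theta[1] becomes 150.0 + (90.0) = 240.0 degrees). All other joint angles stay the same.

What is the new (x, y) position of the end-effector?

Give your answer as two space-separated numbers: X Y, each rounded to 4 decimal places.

joint[0] = (0.0000, 0.0000)  (base)
link 0: phi[0] = 85 = 85 deg
  cos(85 deg) = 0.0872, sin(85 deg) = 0.9962
  joint[1] = (0.0000, 0.0000) + 8.2 * (0.0872, 0.9962) = (0.0000 + 0.7147, 0.0000 + 8.1688) = (0.7147, 8.1688)
link 1: phi[1] = 85 + 240 = 325 deg
  cos(325 deg) = 0.8192, sin(325 deg) = -0.5736
  joint[2] = (0.7147, 8.1688) + 9.3 * (0.8192, -0.5736) = (0.7147 + 7.6181, 8.1688 + -5.3343) = (8.3328, 2.8345)
End effector: (8.3328, 2.8345)

Answer: 8.3328 2.8345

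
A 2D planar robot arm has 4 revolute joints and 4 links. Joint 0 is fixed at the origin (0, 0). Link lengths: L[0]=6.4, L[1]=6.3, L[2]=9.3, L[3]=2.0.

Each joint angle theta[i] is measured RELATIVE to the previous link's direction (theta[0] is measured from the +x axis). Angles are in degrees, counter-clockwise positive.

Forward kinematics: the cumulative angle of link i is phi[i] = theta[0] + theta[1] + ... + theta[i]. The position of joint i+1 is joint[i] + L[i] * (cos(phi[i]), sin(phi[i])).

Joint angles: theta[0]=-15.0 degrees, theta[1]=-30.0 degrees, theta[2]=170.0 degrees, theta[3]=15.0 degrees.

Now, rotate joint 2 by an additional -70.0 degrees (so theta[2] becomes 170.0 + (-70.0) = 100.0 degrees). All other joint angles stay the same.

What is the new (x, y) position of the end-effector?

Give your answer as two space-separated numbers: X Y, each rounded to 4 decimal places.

Answer: 16.6550 3.3863

Derivation:
joint[0] = (0.0000, 0.0000)  (base)
link 0: phi[0] = -15 = -15 deg
  cos(-15 deg) = 0.9659, sin(-15 deg) = -0.2588
  joint[1] = (0.0000, 0.0000) + 6.4 * (0.9659, -0.2588) = (0.0000 + 6.1819, 0.0000 + -1.6564) = (6.1819, -1.6564)
link 1: phi[1] = -15 + -30 = -45 deg
  cos(-45 deg) = 0.7071, sin(-45 deg) = -0.7071
  joint[2] = (6.1819, -1.6564) + 6.3 * (0.7071, -0.7071) = (6.1819 + 4.4548, -1.6564 + -4.4548) = (10.6367, -6.1112)
link 2: phi[2] = -15 + -30 + 100 = 55 deg
  cos(55 deg) = 0.5736, sin(55 deg) = 0.8192
  joint[3] = (10.6367, -6.1112) + 9.3 * (0.5736, 0.8192) = (10.6367 + 5.3343, -6.1112 + 7.6181) = (15.9710, 1.5069)
link 3: phi[3] = -15 + -30 + 100 + 15 = 70 deg
  cos(70 deg) = 0.3420, sin(70 deg) = 0.9397
  joint[4] = (15.9710, 1.5069) + 2 * (0.3420, 0.9397) = (15.9710 + 0.6840, 1.5069 + 1.8794) = (16.6550, 3.3863)
End effector: (16.6550, 3.3863)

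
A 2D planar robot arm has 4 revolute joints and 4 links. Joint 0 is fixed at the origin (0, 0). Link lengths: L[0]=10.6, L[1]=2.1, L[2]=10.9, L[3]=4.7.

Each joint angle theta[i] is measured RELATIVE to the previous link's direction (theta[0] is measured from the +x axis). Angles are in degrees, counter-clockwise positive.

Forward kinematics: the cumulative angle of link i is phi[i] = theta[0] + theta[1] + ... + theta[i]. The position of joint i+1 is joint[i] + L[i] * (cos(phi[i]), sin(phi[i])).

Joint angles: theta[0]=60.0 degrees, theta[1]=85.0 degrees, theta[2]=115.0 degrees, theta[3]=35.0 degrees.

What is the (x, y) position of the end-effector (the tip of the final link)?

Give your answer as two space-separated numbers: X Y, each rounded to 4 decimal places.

Answer: 3.6733 -4.6097

Derivation:
joint[0] = (0.0000, 0.0000)  (base)
link 0: phi[0] = 60 = 60 deg
  cos(60 deg) = 0.5000, sin(60 deg) = 0.8660
  joint[1] = (0.0000, 0.0000) + 10.6 * (0.5000, 0.8660) = (0.0000 + 5.3000, 0.0000 + 9.1799) = (5.3000, 9.1799)
link 1: phi[1] = 60 + 85 = 145 deg
  cos(145 deg) = -0.8192, sin(145 deg) = 0.5736
  joint[2] = (5.3000, 9.1799) + 2.1 * (-0.8192, 0.5736) = (5.3000 + -1.7202, 9.1799 + 1.2045) = (3.5798, 10.3844)
link 2: phi[2] = 60 + 85 + 115 = 260 deg
  cos(260 deg) = -0.1736, sin(260 deg) = -0.9848
  joint[3] = (3.5798, 10.3844) + 10.9 * (-0.1736, -0.9848) = (3.5798 + -1.8928, 10.3844 + -10.7344) = (1.6870, -0.3500)
link 3: phi[3] = 60 + 85 + 115 + 35 = 295 deg
  cos(295 deg) = 0.4226, sin(295 deg) = -0.9063
  joint[4] = (1.6870, -0.3500) + 4.7 * (0.4226, -0.9063) = (1.6870 + 1.9863, -0.3500 + -4.2596) = (3.6733, -4.6097)
End effector: (3.6733, -4.6097)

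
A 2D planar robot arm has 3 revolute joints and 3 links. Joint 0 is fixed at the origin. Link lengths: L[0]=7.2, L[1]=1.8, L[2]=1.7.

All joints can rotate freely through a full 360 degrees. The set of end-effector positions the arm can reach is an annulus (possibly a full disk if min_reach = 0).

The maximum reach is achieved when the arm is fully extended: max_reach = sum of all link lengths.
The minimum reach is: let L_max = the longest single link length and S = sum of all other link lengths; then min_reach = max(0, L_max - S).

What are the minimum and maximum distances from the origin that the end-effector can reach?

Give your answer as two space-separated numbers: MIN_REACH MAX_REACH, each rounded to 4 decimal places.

Answer: 3.7000 10.7000

Derivation:
Link lengths: [7.2, 1.8, 1.7]
max_reach = 7.2 + 1.8 + 1.7 = 10.7
L_max = max([7.2, 1.8, 1.7]) = 7.2
S (sum of others) = 10.7 - 7.2 = 3.5
min_reach = max(0, 7.2 - 3.5) = max(0, 3.7) = 3.7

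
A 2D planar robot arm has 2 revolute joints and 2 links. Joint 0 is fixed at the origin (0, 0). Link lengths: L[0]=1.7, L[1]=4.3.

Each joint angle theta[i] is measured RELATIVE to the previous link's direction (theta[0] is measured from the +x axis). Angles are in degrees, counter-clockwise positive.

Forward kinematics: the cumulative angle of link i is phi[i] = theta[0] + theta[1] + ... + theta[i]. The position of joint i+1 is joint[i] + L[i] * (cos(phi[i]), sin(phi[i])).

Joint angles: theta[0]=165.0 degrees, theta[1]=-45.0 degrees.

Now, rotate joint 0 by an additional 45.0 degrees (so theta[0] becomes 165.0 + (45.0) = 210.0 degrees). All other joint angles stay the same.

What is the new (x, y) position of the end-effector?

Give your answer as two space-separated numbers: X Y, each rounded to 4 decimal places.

Answer: -5.6257 0.2629

Derivation:
joint[0] = (0.0000, 0.0000)  (base)
link 0: phi[0] = 210 = 210 deg
  cos(210 deg) = -0.8660, sin(210 deg) = -0.5000
  joint[1] = (0.0000, 0.0000) + 1.7 * (-0.8660, -0.5000) = (0.0000 + -1.4722, 0.0000 + -0.8500) = (-1.4722, -0.8500)
link 1: phi[1] = 210 + -45 = 165 deg
  cos(165 deg) = -0.9659, sin(165 deg) = 0.2588
  joint[2] = (-1.4722, -0.8500) + 4.3 * (-0.9659, 0.2588) = (-1.4722 + -4.1535, -0.8500 + 1.1129) = (-5.6257, 0.2629)
End effector: (-5.6257, 0.2629)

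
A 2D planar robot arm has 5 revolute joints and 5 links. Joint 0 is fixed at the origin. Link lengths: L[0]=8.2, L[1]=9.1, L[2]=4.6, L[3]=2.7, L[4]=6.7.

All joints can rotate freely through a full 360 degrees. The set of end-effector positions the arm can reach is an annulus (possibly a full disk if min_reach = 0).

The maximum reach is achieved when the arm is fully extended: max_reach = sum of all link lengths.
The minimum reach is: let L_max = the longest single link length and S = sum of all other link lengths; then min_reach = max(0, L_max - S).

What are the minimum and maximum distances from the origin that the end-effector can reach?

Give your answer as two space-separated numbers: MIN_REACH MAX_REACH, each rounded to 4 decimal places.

Link lengths: [8.2, 9.1, 4.6, 2.7, 6.7]
max_reach = 8.2 + 9.1 + 4.6 + 2.7 + 6.7 = 31.3
L_max = max([8.2, 9.1, 4.6, 2.7, 6.7]) = 9.1
S (sum of others) = 31.3 - 9.1 = 22.2
min_reach = max(0, 9.1 - 22.2) = max(0, -13.1) = 0

Answer: 0.0000 31.3000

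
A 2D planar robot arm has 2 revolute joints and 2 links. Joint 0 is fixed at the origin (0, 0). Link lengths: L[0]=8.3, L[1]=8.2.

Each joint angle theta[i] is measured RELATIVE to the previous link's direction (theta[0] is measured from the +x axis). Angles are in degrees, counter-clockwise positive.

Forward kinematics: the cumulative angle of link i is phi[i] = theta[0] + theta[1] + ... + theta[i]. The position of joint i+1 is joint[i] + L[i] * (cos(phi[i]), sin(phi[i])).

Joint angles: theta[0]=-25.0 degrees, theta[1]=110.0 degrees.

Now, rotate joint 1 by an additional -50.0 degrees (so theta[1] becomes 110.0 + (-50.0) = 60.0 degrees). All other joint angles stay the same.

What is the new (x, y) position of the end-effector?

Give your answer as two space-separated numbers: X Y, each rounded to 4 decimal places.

Answer: 14.2394 1.1956

Derivation:
joint[0] = (0.0000, 0.0000)  (base)
link 0: phi[0] = -25 = -25 deg
  cos(-25 deg) = 0.9063, sin(-25 deg) = -0.4226
  joint[1] = (0.0000, 0.0000) + 8.3 * (0.9063, -0.4226) = (0.0000 + 7.5224, 0.0000 + -3.5077) = (7.5224, -3.5077)
link 1: phi[1] = -25 + 60 = 35 deg
  cos(35 deg) = 0.8192, sin(35 deg) = 0.5736
  joint[2] = (7.5224, -3.5077) + 8.2 * (0.8192, 0.5736) = (7.5224 + 6.7170, -3.5077 + 4.7033) = (14.2394, 1.1956)
End effector: (14.2394, 1.1956)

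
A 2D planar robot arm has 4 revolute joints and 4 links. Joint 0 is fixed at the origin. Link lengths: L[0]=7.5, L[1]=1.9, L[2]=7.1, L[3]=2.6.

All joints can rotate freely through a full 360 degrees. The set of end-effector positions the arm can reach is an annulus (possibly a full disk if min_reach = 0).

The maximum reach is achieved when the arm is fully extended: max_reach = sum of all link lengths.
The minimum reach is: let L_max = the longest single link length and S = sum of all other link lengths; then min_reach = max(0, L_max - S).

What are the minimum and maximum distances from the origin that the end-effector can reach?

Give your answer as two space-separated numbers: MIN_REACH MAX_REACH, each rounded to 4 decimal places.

Answer: 0.0000 19.1000

Derivation:
Link lengths: [7.5, 1.9, 7.1, 2.6]
max_reach = 7.5 + 1.9 + 7.1 + 2.6 = 19.1
L_max = max([7.5, 1.9, 7.1, 2.6]) = 7.5
S (sum of others) = 19.1 - 7.5 = 11.6
min_reach = max(0, 7.5 - 11.6) = max(0, -4.1) = 0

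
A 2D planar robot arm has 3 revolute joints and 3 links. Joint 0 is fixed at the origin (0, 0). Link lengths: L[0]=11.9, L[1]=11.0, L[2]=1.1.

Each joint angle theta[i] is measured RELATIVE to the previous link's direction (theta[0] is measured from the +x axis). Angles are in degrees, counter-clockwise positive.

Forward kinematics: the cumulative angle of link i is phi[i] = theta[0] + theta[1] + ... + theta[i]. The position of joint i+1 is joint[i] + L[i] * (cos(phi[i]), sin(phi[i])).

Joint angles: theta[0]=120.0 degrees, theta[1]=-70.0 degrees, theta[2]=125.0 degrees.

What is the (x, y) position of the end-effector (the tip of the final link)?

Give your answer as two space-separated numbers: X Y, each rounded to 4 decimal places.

Answer: 0.0248 18.8281

Derivation:
joint[0] = (0.0000, 0.0000)  (base)
link 0: phi[0] = 120 = 120 deg
  cos(120 deg) = -0.5000, sin(120 deg) = 0.8660
  joint[1] = (0.0000, 0.0000) + 11.9 * (-0.5000, 0.8660) = (0.0000 + -5.9500, 0.0000 + 10.3057) = (-5.9500, 10.3057)
link 1: phi[1] = 120 + -70 = 50 deg
  cos(50 deg) = 0.6428, sin(50 deg) = 0.7660
  joint[2] = (-5.9500, 10.3057) + 11 * (0.6428, 0.7660) = (-5.9500 + 7.0707, 10.3057 + 8.4265) = (1.1207, 18.7322)
link 2: phi[2] = 120 + -70 + 125 = 175 deg
  cos(175 deg) = -0.9962, sin(175 deg) = 0.0872
  joint[3] = (1.1207, 18.7322) + 1.1 * (-0.9962, 0.0872) = (1.1207 + -1.0958, 18.7322 + 0.0959) = (0.0248, 18.8281)
End effector: (0.0248, 18.8281)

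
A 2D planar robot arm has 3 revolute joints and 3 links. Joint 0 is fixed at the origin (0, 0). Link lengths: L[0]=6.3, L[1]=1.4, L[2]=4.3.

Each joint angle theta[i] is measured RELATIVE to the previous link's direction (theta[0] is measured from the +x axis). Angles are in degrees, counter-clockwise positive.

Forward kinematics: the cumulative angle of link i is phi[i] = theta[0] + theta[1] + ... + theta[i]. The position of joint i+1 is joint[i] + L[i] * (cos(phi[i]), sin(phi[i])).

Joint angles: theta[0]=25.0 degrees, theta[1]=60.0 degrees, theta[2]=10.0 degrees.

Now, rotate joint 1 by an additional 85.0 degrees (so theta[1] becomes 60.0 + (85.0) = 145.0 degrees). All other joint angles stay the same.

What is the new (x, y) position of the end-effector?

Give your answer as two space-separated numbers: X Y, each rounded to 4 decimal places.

Answer: 0.0310 2.9056

Derivation:
joint[0] = (0.0000, 0.0000)  (base)
link 0: phi[0] = 25 = 25 deg
  cos(25 deg) = 0.9063, sin(25 deg) = 0.4226
  joint[1] = (0.0000, 0.0000) + 6.3 * (0.9063, 0.4226) = (0.0000 + 5.7097, 0.0000 + 2.6625) = (5.7097, 2.6625)
link 1: phi[1] = 25 + 145 = 170 deg
  cos(170 deg) = -0.9848, sin(170 deg) = 0.1736
  joint[2] = (5.7097, 2.6625) + 1.4 * (-0.9848, 0.1736) = (5.7097 + -1.3787, 2.6625 + 0.2431) = (4.3310, 2.9056)
link 2: phi[2] = 25 + 145 + 10 = 180 deg
  cos(180 deg) = -1.0000, sin(180 deg) = 0.0000
  joint[3] = (4.3310, 2.9056) + 4.3 * (-1.0000, 0.0000) = (4.3310 + -4.3000, 2.9056 + 0.0000) = (0.0310, 2.9056)
End effector: (0.0310, 2.9056)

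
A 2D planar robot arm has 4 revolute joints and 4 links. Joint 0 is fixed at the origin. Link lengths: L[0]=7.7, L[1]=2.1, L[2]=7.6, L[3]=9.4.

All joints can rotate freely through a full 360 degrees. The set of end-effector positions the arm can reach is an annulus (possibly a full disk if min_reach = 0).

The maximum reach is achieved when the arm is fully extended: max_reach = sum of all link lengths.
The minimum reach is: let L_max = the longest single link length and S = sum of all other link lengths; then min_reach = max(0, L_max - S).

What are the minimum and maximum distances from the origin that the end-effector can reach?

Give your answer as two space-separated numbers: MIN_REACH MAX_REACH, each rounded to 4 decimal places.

Answer: 0.0000 26.8000

Derivation:
Link lengths: [7.7, 2.1, 7.6, 9.4]
max_reach = 7.7 + 2.1 + 7.6 + 9.4 = 26.8
L_max = max([7.7, 2.1, 7.6, 9.4]) = 9.4
S (sum of others) = 26.8 - 9.4 = 17.4
min_reach = max(0, 9.4 - 17.4) = max(0, -8) = 0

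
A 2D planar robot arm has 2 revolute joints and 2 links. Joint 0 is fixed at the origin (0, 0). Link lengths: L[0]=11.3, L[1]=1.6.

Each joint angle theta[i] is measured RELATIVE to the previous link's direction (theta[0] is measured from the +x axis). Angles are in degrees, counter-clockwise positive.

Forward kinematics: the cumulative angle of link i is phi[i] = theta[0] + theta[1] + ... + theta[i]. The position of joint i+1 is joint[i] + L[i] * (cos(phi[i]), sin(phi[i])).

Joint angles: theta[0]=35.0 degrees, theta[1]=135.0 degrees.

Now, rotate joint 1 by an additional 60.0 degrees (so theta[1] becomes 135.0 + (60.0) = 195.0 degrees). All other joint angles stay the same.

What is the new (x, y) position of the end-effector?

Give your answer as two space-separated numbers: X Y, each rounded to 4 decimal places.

Answer: 8.2280 5.2557

Derivation:
joint[0] = (0.0000, 0.0000)  (base)
link 0: phi[0] = 35 = 35 deg
  cos(35 deg) = 0.8192, sin(35 deg) = 0.5736
  joint[1] = (0.0000, 0.0000) + 11.3 * (0.8192, 0.5736) = (0.0000 + 9.2564, 0.0000 + 6.4814) = (9.2564, 6.4814)
link 1: phi[1] = 35 + 195 = 230 deg
  cos(230 deg) = -0.6428, sin(230 deg) = -0.7660
  joint[2] = (9.2564, 6.4814) + 1.6 * (-0.6428, -0.7660) = (9.2564 + -1.0285, 6.4814 + -1.2257) = (8.2280, 5.2557)
End effector: (8.2280, 5.2557)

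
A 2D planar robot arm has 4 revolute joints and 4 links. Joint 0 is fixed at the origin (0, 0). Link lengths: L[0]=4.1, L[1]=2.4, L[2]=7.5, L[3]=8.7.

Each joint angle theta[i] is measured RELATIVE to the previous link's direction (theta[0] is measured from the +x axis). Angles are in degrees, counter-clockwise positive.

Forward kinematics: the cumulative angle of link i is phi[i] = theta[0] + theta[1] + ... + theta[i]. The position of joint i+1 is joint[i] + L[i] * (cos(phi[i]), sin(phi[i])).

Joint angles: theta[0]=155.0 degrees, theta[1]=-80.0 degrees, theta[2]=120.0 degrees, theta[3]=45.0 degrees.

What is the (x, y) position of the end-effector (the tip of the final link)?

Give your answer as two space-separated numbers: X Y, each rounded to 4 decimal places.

joint[0] = (0.0000, 0.0000)  (base)
link 0: phi[0] = 155 = 155 deg
  cos(155 deg) = -0.9063, sin(155 deg) = 0.4226
  joint[1] = (0.0000, 0.0000) + 4.1 * (-0.9063, 0.4226) = (0.0000 + -3.7159, 0.0000 + 1.7327) = (-3.7159, 1.7327)
link 1: phi[1] = 155 + -80 = 75 deg
  cos(75 deg) = 0.2588, sin(75 deg) = 0.9659
  joint[2] = (-3.7159, 1.7327) + 2.4 * (0.2588, 0.9659) = (-3.7159 + 0.6212, 1.7327 + 2.3182) = (-3.0947, 4.0510)
link 2: phi[2] = 155 + -80 + 120 = 195 deg
  cos(195 deg) = -0.9659, sin(195 deg) = -0.2588
  joint[3] = (-3.0947, 4.0510) + 7.5 * (-0.9659, -0.2588) = (-3.0947 + -7.2444, 4.0510 + -1.9411) = (-10.3391, 2.1098)
link 3: phi[3] = 155 + -80 + 120 + 45 = 240 deg
  cos(240 deg) = -0.5000, sin(240 deg) = -0.8660
  joint[4] = (-10.3391, 2.1098) + 8.7 * (-0.5000, -0.8660) = (-10.3391 + -4.3500, 2.1098 + -7.5344) = (-14.6891, -5.4246)
End effector: (-14.6891, -5.4246)

Answer: -14.6891 -5.4246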